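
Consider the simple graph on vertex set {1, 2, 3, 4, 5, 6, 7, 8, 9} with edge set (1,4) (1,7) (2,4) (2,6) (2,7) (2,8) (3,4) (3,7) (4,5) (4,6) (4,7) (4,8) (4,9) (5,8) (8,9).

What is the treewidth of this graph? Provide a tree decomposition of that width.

Treewidth 2.
Bags: B1 = {3, 4, 7}  B2 = {1, 4, 7}  B3 = {2, 4, 7}  B4 = {2, 4, 6}  B5 = {2, 4, 8}  B6 = {4, 5, 8}  B7 = {4, 8, 9}
Tree: B1–B2, B1–B3, B3–B4, B4–B5, B5–B6, B5–B7

Each bag holds 3 vertices, so the decomposition has width 2, which upper-bounds the treewidth. Conversely, {1, 4, 7} is a clique of size 3, and the vertices of any clique must share a bag in every tree decomposition; so some bag has ≥ 3 vertices and tw(G) ≥ 2. Hence tw(G) = 2 exactly.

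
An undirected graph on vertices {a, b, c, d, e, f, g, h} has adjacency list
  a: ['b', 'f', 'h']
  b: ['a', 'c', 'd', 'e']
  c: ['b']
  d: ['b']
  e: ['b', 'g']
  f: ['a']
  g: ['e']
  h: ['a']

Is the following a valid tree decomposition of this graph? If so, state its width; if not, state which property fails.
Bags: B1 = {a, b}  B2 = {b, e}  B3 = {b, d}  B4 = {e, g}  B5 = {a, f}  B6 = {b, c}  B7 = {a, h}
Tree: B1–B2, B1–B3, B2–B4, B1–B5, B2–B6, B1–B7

Vertex coverage: the bags together contain {a, b, c, d, e, f, g, h}, the full vertex set. Edge coverage: each edge of G has both endpoints in at least one bag. Running intersection: for every vertex, the bags containing it form a connected subtree. All three properties hold, so this is a valid tree decomposition of width max|bag| − 1 = 1, and hence tw(G) ≤ 1.

Yes; width 1.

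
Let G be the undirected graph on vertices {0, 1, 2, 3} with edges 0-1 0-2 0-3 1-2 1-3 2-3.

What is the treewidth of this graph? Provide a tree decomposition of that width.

Treewidth 3.
Bags: B1 = {0, 1, 2, 3}
Tree: (single bag)

A single bag containing all 4 vertices is trivially a valid decomposition of width 3. Conversely, {0, 1, 2, 3} is a clique of size 4, and the vertices of any clique must share a bag in every tree decomposition; so some bag has ≥ 4 vertices and tw(G) ≥ 3. Hence tw(G) = 3 exactly.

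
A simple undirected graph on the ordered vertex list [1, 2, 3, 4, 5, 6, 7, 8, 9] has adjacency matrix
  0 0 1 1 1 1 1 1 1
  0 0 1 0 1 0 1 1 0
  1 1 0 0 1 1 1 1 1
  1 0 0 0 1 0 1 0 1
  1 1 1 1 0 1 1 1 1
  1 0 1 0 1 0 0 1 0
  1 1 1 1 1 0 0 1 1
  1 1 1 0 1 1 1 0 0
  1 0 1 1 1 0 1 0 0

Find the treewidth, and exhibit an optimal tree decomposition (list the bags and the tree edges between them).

Treewidth 4.
Bags: B1 = {1, 3, 5, 7, 8}  B2 = {2, 3, 5, 7, 8}  B3 = {1, 3, 5, 6, 8}  B4 = {1, 3, 5, 7, 9}  B5 = {1, 4, 5, 7, 9}
Tree: B1–B2, B1–B3, B1–B4, B4–B5

The largest bag has 5 vertices, giving width 4; this decomposition certifies tw(G) ≤ 4. Conversely, {1, 3, 5, 6, 8} is a clique of size 5, and the vertices of any clique must share a bag in every tree decomposition; so some bag has ≥ 5 vertices and tw(G) ≥ 4. The upper and lower bounds meet at 4, so that is the treewidth.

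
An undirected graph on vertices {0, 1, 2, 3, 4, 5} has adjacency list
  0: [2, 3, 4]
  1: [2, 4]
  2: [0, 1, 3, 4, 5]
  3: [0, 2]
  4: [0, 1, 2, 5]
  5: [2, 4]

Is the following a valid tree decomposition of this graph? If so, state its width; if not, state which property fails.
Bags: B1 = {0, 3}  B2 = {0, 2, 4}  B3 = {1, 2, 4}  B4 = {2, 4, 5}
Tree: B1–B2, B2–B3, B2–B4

No — edge (2,3) lies in no bag.

A tree decomposition must satisfy three properties: every vertex lies in some bag; for every edge, both endpoints lie together in some bag; and for every vertex, the bags containing it form a connected subtree. Here edge (2,3) lies in no bag, so the decomposition is invalid.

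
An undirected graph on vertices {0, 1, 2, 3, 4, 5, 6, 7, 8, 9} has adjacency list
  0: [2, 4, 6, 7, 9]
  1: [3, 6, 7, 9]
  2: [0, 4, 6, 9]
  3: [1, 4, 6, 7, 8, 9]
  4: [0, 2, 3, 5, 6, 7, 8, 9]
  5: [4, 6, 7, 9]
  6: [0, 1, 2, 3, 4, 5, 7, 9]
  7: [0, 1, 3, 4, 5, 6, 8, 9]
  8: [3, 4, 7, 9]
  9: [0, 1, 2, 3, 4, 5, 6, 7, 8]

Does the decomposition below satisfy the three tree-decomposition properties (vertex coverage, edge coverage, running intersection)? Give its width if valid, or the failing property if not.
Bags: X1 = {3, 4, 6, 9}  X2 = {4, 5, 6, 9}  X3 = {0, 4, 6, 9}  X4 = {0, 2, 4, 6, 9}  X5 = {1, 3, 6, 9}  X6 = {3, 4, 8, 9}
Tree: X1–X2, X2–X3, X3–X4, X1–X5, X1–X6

No — vertex 7 appears in no bag.

A tree decomposition must satisfy three properties: every vertex lies in some bag; for every edge, both endpoints lie together in some bag; and for every vertex, the bags containing it form a connected subtree. Here vertex 7 appears in no bag, so the decomposition is invalid.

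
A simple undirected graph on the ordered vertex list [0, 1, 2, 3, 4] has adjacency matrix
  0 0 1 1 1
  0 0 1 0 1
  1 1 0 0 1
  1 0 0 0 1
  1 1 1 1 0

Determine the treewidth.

A width-2 tree decomposition is:
Bags: B1 = {0, 3, 4}  B2 = {0, 2, 4}  B3 = {1, 2, 4}
Tree: B1–B2, B2–B3
Each bag holds 3 vertices, so the decomposition has width 2, which upper-bounds the treewidth. For the lower bound, the 3 vertices {0, 2, 4} are pairwise adjacent, and any tree decomposition puts a clique entirely inside one bag — forcing width ≥ 2. Combining the bounds, tw(G) = 2.

2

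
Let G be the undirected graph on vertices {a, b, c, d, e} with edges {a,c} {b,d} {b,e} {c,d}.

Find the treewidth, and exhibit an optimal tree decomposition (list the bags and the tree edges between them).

Each bag holds 2 vertices, so the decomposition has width 1, which upper-bounds the treewidth. G has an edge, so its treewidth is at least 1. The upper and lower bounds meet at 1, so that is the treewidth.

Treewidth 1.
One such decomposition:
Bags: B1 = {b, e}  B2 = {b, d}  B3 = {c, d}  B4 = {a, c}
Tree: B1–B2, B2–B3, B3–B4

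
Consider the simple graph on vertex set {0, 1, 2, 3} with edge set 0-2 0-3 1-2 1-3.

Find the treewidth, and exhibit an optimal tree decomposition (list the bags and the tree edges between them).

The largest bag has 3 vertices, giving width 2; this decomposition certifies tw(G) ≤ 2. Since 2–0–3–1–2 is a cycle in G, G is not acyclic. Forests are exactly the graphs of treewidth ≤ 1, so tw(G) ≥ 2. Hence tw(G) = 2 exactly.

Treewidth 2.
One such decomposition:
Bags: B1 = {0, 2, 3}  B2 = {1, 2, 3}
Tree: B1–B2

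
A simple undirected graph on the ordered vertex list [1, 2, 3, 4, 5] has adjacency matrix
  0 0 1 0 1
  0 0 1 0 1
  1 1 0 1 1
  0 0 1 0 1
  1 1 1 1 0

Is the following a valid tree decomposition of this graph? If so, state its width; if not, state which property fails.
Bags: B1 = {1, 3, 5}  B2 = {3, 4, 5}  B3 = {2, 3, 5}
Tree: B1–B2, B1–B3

Every vertex of G appears in some bag (union = {1, 2, 3, 4, 5}); every edge is covered by a bag; and for each vertex v the set of bags containing v is connected in the bag tree. The decomposition is therefore valid. The largest bag has 3 vertices, so the width is 2.

Yes; width 2.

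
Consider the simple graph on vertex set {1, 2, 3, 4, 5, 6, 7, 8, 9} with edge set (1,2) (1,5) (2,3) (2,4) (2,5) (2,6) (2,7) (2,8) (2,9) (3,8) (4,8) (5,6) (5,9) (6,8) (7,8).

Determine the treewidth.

A width-2 tree decomposition is:
Bags: B1 = {2, 6, 8}  B2 = {2, 7, 8}  B3 = {2, 3, 8}  B4 = {2, 5, 6}  B5 = {2, 4, 8}  B6 = {2, 5, 9}  B7 = {1, 2, 5}
Tree: B1–B2, B2–B3, B1–B4, B1–B5, B4–B6, B4–B7
Every bag has size at most 3, so the width is 3 − 1 = 2 and tw(G) ≤ 2. On the other hand G contains the 3-clique {2, 3, 8}. A clique must lie in a single bag of any decomposition, so no decomposition can have width below 2. Hence tw(G) = 2 exactly.

2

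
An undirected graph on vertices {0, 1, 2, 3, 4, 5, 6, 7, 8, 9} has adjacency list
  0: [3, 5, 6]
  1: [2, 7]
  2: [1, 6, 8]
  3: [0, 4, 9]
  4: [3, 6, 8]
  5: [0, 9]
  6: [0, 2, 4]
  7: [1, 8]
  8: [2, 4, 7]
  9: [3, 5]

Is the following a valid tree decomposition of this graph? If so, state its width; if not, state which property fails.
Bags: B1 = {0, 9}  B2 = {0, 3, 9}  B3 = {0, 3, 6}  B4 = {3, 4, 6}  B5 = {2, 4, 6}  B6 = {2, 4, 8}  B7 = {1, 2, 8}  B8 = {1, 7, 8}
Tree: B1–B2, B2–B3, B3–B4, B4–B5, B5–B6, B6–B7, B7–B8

No — vertex 5 appears in no bag.

A tree decomposition must satisfy three properties: every vertex lies in some bag; for every edge, both endpoints lie together in some bag; and for every vertex, the bags containing it form a connected subtree. Here vertex 5 appears in no bag, so the decomposition is invalid.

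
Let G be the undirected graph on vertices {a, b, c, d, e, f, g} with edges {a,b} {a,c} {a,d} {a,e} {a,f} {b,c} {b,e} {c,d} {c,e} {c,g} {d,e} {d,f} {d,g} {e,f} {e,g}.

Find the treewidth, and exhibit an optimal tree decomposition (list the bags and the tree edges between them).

The largest bag has 4 vertices, giving width 3; this decomposition certifies tw(G) ≤ 3. For the lower bound, the 4 vertices {c, d, e, g} are pairwise adjacent, and any tree decomposition puts a clique entirely inside one bag — forcing width ≥ 3. Hence tw(G) = 3 exactly.

Treewidth 3.
One such decomposition:
Bags: B1 = {a, d, e, f}  B2 = {a, c, d, e}  B3 = {c, d, e, g}  B4 = {a, b, c, e}
Tree: B1–B2, B2–B3, B2–B4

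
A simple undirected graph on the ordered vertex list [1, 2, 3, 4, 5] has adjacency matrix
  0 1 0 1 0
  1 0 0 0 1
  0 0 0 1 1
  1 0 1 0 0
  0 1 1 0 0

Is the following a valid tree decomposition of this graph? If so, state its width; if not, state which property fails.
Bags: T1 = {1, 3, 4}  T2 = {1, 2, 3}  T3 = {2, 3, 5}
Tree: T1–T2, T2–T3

Checking the three conditions: (i) the bags cover all of {1, 2, 3, 4, 5}; (ii) for each edge, some bag contains both endpoints; (iii) the bags containing any fixed vertex form a subtree. All hold, so the decomposition is valid with width 3 − 1 = 2.

Yes; width 2.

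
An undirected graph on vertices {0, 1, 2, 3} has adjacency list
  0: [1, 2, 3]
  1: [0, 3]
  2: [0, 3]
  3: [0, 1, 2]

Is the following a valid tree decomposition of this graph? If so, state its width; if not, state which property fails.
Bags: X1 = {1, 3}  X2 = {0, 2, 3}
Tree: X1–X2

A tree decomposition must satisfy three properties: every vertex lies in some bag; for every edge, both endpoints lie together in some bag; and for every vertex, the bags containing it form a connected subtree. Here edge (0,1) lies in no bag, so the decomposition is invalid.

No — edge (0,1) lies in no bag.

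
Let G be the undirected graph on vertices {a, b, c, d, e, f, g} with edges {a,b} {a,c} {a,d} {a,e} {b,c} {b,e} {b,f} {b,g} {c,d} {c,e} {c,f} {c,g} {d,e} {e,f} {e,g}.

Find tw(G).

A width-3 tree decomposition is:
Bags: B1 = {b, c, e, g}  B2 = {a, b, c, e}  B3 = {a, c, d, e}  B4 = {b, c, e, f}
Tree: B1–B2, B2–B3, B1–B4
The largest bag has 4 vertices, giving width 3; this decomposition certifies tw(G) ≤ 3. For the lower bound, the 4 vertices {a, c, d, e} are pairwise adjacent, and any tree decomposition puts a clique entirely inside one bag — forcing width ≥ 3. Hence tw(G) = 3 exactly.

3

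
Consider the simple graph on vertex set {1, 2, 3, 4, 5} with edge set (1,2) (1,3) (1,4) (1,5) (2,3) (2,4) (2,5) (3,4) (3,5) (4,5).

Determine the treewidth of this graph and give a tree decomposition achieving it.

Treewidth 4.
One such decomposition:
Bags: B1 = {1, 2, 3, 4, 5}
Tree: (single bag)

With just one bag of size 5, the width is 5 − 1 = 4, so tw(G) ≤ 4. For the lower bound, the 5 vertices {1, 2, 3, 4, 5} are pairwise adjacent, and any tree decomposition puts a clique entirely inside one bag — forcing width ≥ 4. Hence tw(G) = 4 exactly.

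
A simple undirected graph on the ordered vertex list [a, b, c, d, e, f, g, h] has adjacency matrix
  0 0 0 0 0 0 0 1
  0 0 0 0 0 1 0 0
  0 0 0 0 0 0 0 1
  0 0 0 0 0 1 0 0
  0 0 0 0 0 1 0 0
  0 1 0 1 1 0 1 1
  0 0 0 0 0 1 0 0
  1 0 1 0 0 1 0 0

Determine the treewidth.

1

A width-1 tree decomposition is:
Bags: B1 = {f, g}  B2 = {e, f}  B3 = {f, h}  B4 = {d, f}  B5 = {c, h}  B6 = {b, f}  B7 = {a, h}
Tree: B1–B2, B2–B3, B3–B4, B3–B5, B3–B6, B5–B7
Each bag holds 2 vertices, so the decomposition has width 1, which upper-bounds the treewidth. Since G has at least one edge (e.g. f–g), it is not an edgeless graph, so tw(G) ≥ 1. The upper and lower bounds meet at 1, so that is the treewidth.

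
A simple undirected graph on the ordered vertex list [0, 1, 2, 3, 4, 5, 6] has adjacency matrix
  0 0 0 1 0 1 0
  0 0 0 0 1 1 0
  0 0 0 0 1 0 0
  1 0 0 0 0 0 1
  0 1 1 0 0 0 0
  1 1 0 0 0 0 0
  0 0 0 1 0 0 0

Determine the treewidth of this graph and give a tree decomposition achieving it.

The largest bag has 2 vertices, giving width 1; this decomposition certifies tw(G) ≤ 1. Any graph with an edge has treewidth ≥ 1, and G has the edge 2–4. Therefore the treewidth is 1.

Treewidth 1.
Bags: B1 = {2, 4}  B2 = {1, 4}  B3 = {1, 5}  B4 = {0, 5}  B5 = {0, 3}  B6 = {3, 6}
Tree: B1–B2, B2–B3, B3–B4, B4–B5, B5–B6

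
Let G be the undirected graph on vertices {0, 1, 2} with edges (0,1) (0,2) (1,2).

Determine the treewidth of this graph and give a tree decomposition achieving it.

A single bag containing all 3 vertices is trivially a valid decomposition of width 2. Conversely, {0, 1, 2} is a clique of size 3, and the vertices of any clique must share a bag in every tree decomposition; so some bag has ≥ 3 vertices and tw(G) ≥ 2. Therefore the treewidth is 2.

Treewidth 2.
One optimal decomposition is:
Bags: B1 = {0, 1, 2}
Tree: (single bag)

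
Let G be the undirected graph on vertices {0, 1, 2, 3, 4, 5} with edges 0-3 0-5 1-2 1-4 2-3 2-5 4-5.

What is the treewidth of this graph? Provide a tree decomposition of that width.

Treewidth 2.
One optimal decomposition is:
Bags: B1 = {1, 2, 4}  B2 = {2, 4, 5}  B3 = {2, 3, 5}  B4 = {0, 3, 5}
Tree: B1–B2, B2–B3, B3–B4

Every bag has size at most 3, so the width is 3 − 1 = 2 and tw(G) ≤ 2. For the lower bound, G contains the cycle 1–4–5–2–1, so G is not a forest; only forests have treewidth ≤ 1, hence tw(G) ≥ 2. Combining the bounds, tw(G) = 2.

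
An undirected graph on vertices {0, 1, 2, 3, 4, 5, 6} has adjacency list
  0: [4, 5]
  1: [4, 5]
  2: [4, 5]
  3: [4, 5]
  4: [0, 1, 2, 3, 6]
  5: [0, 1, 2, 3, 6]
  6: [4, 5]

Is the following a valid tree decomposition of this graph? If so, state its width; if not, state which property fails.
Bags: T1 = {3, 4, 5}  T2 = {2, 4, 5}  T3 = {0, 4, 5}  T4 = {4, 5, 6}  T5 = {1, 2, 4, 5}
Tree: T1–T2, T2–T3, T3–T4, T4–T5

A tree decomposition must satisfy three properties: every vertex lies in some bag; for every edge, both endpoints lie together in some bag; and for every vertex, the bags containing it form a connected subtree. Here bags containing vertex 2 are not connected in the tree, so the decomposition is invalid.

No — bags containing vertex 2 are not connected in the tree.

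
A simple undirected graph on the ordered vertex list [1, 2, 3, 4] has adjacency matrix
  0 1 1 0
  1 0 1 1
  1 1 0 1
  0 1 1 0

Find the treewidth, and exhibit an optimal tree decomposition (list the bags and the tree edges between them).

Each bag holds 3 vertices, so the decomposition has width 2, which upper-bounds the treewidth. Conversely, {1, 2, 3} is a clique of size 3, and the vertices of any clique must share a bag in every tree decomposition; so some bag has ≥ 3 vertices and tw(G) ≥ 2. Therefore the treewidth is 2.

Treewidth 2.
One such decomposition:
Bags: B1 = {1, 2, 3}  B2 = {2, 3, 4}
Tree: B1–B2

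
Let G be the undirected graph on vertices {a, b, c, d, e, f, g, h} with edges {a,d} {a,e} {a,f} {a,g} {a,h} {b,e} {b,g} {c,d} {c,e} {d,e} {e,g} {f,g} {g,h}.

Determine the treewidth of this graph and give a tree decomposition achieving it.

The largest bag has 3 vertices, giving width 2; this decomposition certifies tw(G) ≤ 2. Conversely, {c, d, e} is a clique of size 3, and the vertices of any clique must share a bag in every tree decomposition; so some bag has ≥ 3 vertices and tw(G) ≥ 2. Therefore the treewidth is 2.

Treewidth 2.
Bags: B1 = {a, e, g}  B2 = {a, f, g}  B3 = {a, d, e}  B4 = {c, d, e}  B5 = {a, g, h}  B6 = {b, e, g}
Tree: B1–B2, B1–B3, B3–B4, B1–B5, B1–B6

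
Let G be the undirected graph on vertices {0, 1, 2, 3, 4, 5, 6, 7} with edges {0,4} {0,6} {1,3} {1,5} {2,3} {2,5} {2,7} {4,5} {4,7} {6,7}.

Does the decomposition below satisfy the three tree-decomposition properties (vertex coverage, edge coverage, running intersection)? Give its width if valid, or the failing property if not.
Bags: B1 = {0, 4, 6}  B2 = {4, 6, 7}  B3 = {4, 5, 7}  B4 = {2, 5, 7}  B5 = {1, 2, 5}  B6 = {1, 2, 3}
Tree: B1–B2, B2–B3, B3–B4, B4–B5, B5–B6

Every vertex of G appears in some bag (union = {0, 1, 2, 3, 4, 5, 6, 7}); every edge is covered by a bag; and for each vertex v the set of bags containing v is connected in the bag tree. The decomposition is therefore valid. The largest bag has 3 vertices, so the width is 2.

Yes; width 2.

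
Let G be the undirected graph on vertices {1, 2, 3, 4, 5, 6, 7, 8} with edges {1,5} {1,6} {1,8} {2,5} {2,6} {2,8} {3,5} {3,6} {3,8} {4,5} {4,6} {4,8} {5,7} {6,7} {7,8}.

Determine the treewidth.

A width-3 tree decomposition is:
Bags: B1 = {2, 5, 6, 8}  B2 = {1, 5, 6, 8}  B3 = {3, 5, 6, 8}  B4 = {5, 6, 7, 8}  B5 = {4, 5, 6, 8}
Tree: B1–B2, B2–B3, B3–B4, B4–B5
Each bag holds 4 vertices, so the decomposition has width 3, which upper-bounds the treewidth. For the lower bound: the 4 vertex sets {2,5}, {1,8}, {6}, {3} are disjoint, each induces a connected subgraph, and every pair is joined by at least one edge of G. Contracting each set to a single vertex therefore yields K_{4} as a minor, and since treewidth is minor-monotone, tw(G) ≥ tw(K_{4}) = 3. The upper and lower bounds meet at 3, so that is the treewidth.

3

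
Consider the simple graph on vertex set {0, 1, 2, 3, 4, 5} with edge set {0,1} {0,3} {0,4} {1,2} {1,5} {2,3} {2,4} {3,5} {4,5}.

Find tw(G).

A width-3 tree decomposition is:
Bags: B1 = {0, 2, 3, 5}  B2 = {0, 2, 4, 5}  B3 = {0, 1, 2, 5}
Tree: B1–B2, B2–B3
The largest bag has 4 vertices, giving width 3; this decomposition certifies tw(G) ≤ 3. For the lower bound: the 4 vertex sets {0,3}, {4,5}, {2}, {1} are disjoint, each induces a connected subgraph, and every pair is joined by at least one edge of G. Contracting each set to a single vertex therefore yields K_{4} as a minor, and since treewidth is minor-monotone, tw(G) ≥ tw(K_{4}) = 3. Combining the bounds, tw(G) = 3.

3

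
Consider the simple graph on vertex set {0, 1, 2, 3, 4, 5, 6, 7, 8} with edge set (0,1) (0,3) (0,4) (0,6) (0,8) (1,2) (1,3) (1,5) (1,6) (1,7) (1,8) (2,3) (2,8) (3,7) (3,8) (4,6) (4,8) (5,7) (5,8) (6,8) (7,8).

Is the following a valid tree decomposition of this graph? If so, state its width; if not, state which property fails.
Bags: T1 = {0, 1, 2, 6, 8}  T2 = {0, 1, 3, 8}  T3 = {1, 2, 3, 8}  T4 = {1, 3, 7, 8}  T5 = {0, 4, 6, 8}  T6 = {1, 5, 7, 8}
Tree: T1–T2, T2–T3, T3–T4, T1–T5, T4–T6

No — bags containing vertex 2 are not connected in the tree.

A tree decomposition must satisfy three properties: every vertex lies in some bag; for every edge, both endpoints lie together in some bag; and for every vertex, the bags containing it form a connected subtree. Here bags containing vertex 2 are not connected in the tree, so the decomposition is invalid.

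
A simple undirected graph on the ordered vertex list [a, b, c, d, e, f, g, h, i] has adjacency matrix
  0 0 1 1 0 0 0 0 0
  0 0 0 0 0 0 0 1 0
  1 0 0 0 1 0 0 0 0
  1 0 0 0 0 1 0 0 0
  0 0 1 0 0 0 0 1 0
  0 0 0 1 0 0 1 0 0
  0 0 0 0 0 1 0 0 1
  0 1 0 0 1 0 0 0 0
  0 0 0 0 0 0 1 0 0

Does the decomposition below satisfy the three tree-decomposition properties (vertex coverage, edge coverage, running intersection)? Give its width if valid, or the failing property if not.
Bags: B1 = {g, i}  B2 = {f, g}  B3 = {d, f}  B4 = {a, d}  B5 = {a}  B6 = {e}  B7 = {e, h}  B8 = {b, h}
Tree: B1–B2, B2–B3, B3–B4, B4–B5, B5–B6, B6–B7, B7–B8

No — vertex c appears in no bag.

A tree decomposition must satisfy three properties: every vertex lies in some bag; for every edge, both endpoints lie together in some bag; and for every vertex, the bags containing it form a connected subtree. Here vertex c appears in no bag, so the decomposition is invalid.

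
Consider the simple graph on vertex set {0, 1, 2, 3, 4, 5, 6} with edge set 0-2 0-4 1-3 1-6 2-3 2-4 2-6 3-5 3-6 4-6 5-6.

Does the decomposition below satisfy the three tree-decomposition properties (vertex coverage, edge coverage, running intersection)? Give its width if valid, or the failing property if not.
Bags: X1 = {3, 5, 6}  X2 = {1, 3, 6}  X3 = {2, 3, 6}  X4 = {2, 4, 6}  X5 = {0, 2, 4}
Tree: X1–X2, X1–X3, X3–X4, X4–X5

Every vertex of G appears in some bag (union = {0, 1, 2, 3, 4, 5, 6}); every edge is covered by a bag; and for each vertex v the set of bags containing v is connected in the bag tree. The decomposition is therefore valid. The largest bag has 3 vertices, so the width is 2.

Yes; width 2.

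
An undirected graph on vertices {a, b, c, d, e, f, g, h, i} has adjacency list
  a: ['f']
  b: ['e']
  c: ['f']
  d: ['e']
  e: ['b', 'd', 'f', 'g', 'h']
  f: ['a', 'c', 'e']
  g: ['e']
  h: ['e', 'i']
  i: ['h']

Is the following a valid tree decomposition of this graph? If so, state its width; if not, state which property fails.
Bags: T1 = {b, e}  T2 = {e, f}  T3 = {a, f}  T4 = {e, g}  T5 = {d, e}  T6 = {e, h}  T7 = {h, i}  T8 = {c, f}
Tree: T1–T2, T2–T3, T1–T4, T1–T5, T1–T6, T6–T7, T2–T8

Yes; width 1.

Every vertex of G appears in some bag (union = {a, b, c, d, e, f, g, h, i}); every edge is covered by a bag; and for each vertex v the set of bags containing v is connected in the bag tree. The decomposition is therefore valid. The largest bag has 2 vertices, so the width is 1.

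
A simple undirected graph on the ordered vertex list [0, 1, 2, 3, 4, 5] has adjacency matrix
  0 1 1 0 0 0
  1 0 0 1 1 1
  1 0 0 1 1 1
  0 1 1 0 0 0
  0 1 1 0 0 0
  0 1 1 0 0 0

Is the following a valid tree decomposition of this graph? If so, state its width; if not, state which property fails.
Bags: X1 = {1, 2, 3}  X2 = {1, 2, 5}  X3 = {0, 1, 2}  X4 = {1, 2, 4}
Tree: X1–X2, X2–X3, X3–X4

Checking the three conditions: (i) the bags cover all of {0, 1, 2, 3, 4, 5}; (ii) for each edge, some bag contains both endpoints; (iii) the bags containing any fixed vertex form a subtree. All hold, so the decomposition is valid with width 3 − 1 = 2.

Yes; width 2.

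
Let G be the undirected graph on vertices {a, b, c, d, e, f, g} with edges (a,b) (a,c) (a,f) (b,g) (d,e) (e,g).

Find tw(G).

A width-1 tree decomposition is:
Bags: B1 = {a, b}  B2 = {b, g}  B3 = {a, f}  B4 = {e, g}  B5 = {a, c}  B6 = {d, e}
Tree: B1–B2, B1–B3, B2–B4, B1–B5, B4–B6
Every bag has size at most 2, so the width is 2 − 1 = 1 and tw(G) ≤ 1. Since G has at least one edge (e.g. a–b), it is not an edgeless graph, so tw(G) ≥ 1. Therefore the treewidth is 1.

1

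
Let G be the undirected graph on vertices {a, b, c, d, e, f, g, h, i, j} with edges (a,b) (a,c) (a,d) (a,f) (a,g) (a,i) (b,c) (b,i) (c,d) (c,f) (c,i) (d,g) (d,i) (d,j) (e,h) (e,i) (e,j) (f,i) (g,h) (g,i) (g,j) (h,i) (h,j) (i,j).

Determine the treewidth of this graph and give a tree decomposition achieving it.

The largest bag has 4 vertices, giving width 3; this decomposition certifies tw(G) ≤ 3. For the lower bound, the 4 vertices {d, g, i, j} are pairwise adjacent, and any tree decomposition puts a clique entirely inside one bag — forcing width ≥ 3. Combining the bounds, tw(G) = 3.

Treewidth 3.
Bags: B1 = {a, c, d, i}  B2 = {a, d, g, i}  B3 = {d, g, i, j}  B4 = {g, h, i, j}  B5 = {a, c, f, i}  B6 = {a, b, c, i}  B7 = {e, h, i, j}
Tree: B1–B2, B2–B3, B3–B4, B1–B5, B5–B6, B4–B7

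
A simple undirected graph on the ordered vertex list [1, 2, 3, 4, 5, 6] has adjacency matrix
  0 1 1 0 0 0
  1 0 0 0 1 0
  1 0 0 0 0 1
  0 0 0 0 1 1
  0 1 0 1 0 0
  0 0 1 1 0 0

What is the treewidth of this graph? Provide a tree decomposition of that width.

The largest bag has 3 vertices, giving width 2; this decomposition certifies tw(G) ≤ 2. For the lower bound, G contains the cycle 5–4–6–3–1–2–5, so G is not a forest; only forests have treewidth ≤ 1, hence tw(G) ≥ 2. Combining the bounds, tw(G) = 2.

Treewidth 2.
Bags: B1 = {4, 5, 6}  B2 = {3, 5, 6}  B3 = {1, 3, 5}  B4 = {1, 2, 5}
Tree: B1–B2, B2–B3, B3–B4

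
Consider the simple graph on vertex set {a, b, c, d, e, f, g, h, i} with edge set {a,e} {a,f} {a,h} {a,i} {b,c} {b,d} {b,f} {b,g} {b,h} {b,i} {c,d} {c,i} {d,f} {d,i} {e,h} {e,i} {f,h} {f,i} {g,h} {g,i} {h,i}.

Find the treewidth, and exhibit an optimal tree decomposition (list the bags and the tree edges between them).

Treewidth 3.
One optimal decomposition is:
Bags: B1 = {b, f, h, i}  B2 = {b, d, f, i}  B3 = {a, f, h, i}  B4 = {a, e, h, i}  B5 = {b, g, h, i}  B6 = {b, c, d, i}
Tree: B1–B2, B1–B3, B3–B4, B1–B5, B2–B6

The largest bag has 4 vertices, giving width 3; this decomposition certifies tw(G) ≤ 3. For the lower bound, the 4 vertices {b, c, d, i} are pairwise adjacent, and any tree decomposition puts a clique entirely inside one bag — forcing width ≥ 3. Combining the bounds, tw(G) = 3.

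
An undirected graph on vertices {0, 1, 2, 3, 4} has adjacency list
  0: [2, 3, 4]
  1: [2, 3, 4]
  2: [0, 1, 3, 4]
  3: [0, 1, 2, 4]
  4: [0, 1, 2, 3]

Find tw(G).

A width-3 tree decomposition is:
Bags: B1 = {0, 2, 3, 4}  B2 = {1, 2, 3, 4}
Tree: B1–B2
Each bag holds 4 vertices, so the decomposition has width 3, which upper-bounds the treewidth. For the lower bound, the 4 vertices {0, 2, 3, 4} are pairwise adjacent, and any tree decomposition puts a clique entirely inside one bag — forcing width ≥ 3. Therefore the treewidth is 3.

3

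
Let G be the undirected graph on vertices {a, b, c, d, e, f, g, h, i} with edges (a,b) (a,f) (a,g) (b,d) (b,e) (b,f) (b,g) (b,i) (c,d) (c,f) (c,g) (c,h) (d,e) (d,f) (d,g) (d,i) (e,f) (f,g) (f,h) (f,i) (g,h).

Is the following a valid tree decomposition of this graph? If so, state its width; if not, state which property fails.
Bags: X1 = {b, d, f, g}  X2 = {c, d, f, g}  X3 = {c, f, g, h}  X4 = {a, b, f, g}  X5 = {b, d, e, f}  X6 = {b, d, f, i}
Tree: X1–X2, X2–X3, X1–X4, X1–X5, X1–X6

Vertex coverage: the bags together contain {a, b, c, d, e, f, g, h, i}, the full vertex set. Edge coverage: each edge of G has both endpoints in at least one bag. Running intersection: for every vertex, the bags containing it form a connected subtree. All three properties hold, so this is a valid tree decomposition of width max|bag| − 1 = 3, and hence tw(G) ≤ 3.

Yes; width 3.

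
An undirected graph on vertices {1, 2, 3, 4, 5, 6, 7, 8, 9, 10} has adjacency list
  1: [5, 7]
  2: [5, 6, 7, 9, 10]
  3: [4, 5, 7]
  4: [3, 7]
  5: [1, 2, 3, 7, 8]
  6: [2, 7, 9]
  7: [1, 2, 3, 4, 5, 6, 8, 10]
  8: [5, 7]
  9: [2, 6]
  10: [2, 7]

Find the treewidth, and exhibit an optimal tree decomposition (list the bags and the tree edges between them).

Treewidth 2.
One optimal decomposition is:
Bags: B1 = {2, 5, 7}  B2 = {1, 5, 7}  B3 = {2, 7, 10}  B4 = {3, 5, 7}  B5 = {2, 6, 7}  B6 = {2, 6, 9}  B7 = {5, 7, 8}  B8 = {3, 4, 7}
Tree: B1–B2, B1–B3, B2–B4, B1–B5, B5–B6, B2–B7, B4–B8

Every bag has size at most 3, so the width is 3 − 1 = 2 and tw(G) ≤ 2. Conversely, {2, 6, 9} is a clique of size 3, and the vertices of any clique must share a bag in every tree decomposition; so some bag has ≥ 3 vertices and tw(G) ≥ 2. Combining the bounds, tw(G) = 2.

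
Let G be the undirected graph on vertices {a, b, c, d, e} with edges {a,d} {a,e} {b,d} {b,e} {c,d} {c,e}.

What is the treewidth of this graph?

A width-2 tree decomposition is:
Bags: B1 = {b, d, e}  B2 = {a, d, e}  B3 = {c, d, e}
Tree: B1–B2, B2–B3
Every bag has size at most 3, so the width is 3 − 1 = 2 and tw(G) ≤ 2. For the lower bound, G contains the cycle b–d–a–e–b, so G is not a forest; only forests have treewidth ≤ 1, hence tw(G) ≥ 2. Hence tw(G) = 2 exactly.

2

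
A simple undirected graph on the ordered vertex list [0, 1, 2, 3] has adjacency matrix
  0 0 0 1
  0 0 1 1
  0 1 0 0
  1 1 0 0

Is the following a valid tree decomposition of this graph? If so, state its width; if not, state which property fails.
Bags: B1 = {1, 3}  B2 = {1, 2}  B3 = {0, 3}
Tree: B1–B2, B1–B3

Yes; width 1.

Checking the three conditions: (i) the bags cover all of {0, 1, 2, 3}; (ii) for each edge, some bag contains both endpoints; (iii) the bags containing any fixed vertex form a subtree. All hold, so the decomposition is valid with width 2 − 1 = 1.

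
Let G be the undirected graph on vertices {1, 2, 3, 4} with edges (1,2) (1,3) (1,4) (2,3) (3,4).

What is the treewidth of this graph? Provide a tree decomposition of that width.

Each bag holds 3 vertices, so the decomposition has width 2, which upper-bounds the treewidth. Conversely, {1, 2, 3} is a clique of size 3, and the vertices of any clique must share a bag in every tree decomposition; so some bag has ≥ 3 vertices and tw(G) ≥ 2. Therefore the treewidth is 2.

Treewidth 2.
One such decomposition:
Bags: B1 = {1, 2, 3}  B2 = {1, 3, 4}
Tree: B1–B2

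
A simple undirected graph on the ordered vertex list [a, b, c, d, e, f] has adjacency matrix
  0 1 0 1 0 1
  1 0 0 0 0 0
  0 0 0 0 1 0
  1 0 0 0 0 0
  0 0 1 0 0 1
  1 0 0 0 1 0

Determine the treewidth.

A width-1 tree decomposition is:
Bags: B1 = {e, f}  B2 = {c, e}  B3 = {a, f}  B4 = {a, b}  B5 = {a, d}
Tree: B1–B2, B1–B3, B3–B4, B3–B5
Every bag has size at most 2, so the width is 2 − 1 = 1 and tw(G) ≤ 1. G has an edge, so its treewidth is at least 1. Hence tw(G) = 1 exactly.

1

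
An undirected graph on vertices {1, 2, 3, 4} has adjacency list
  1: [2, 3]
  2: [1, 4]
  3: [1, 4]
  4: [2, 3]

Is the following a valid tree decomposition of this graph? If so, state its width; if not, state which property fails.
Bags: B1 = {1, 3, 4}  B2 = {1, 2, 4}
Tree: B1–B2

Yes; width 2.

Checking the three conditions: (i) the bags cover all of {1, 2, 3, 4}; (ii) for each edge, some bag contains both endpoints; (iii) the bags containing any fixed vertex form a subtree. All hold, so the decomposition is valid with width 3 − 1 = 2.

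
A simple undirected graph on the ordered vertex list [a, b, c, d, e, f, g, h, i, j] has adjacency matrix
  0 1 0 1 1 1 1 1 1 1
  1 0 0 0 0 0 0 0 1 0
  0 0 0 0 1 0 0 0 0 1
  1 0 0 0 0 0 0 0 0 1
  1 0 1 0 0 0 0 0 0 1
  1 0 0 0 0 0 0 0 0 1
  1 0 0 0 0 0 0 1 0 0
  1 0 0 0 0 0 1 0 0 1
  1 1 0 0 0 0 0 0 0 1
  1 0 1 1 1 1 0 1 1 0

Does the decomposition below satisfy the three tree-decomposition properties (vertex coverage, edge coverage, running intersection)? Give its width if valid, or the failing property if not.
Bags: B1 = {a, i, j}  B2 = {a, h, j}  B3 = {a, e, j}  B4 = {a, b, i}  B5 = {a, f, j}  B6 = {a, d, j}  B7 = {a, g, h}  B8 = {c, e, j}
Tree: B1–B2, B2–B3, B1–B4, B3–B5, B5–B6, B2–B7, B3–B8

Every vertex of G appears in some bag (union = {a, b, c, d, e, f, g, h, i, j}); every edge is covered by a bag; and for each vertex v the set of bags containing v is connected in the bag tree. The decomposition is therefore valid. The largest bag has 3 vertices, so the width is 2.

Yes; width 2.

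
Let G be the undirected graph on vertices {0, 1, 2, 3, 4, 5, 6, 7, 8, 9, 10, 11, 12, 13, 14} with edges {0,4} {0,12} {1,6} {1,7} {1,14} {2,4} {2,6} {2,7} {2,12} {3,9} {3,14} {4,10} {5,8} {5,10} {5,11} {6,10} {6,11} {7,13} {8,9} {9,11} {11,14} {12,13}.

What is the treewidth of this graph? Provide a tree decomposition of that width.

The largest bag has 4 vertices, giving width 3; this decomposition certifies tw(G) ≤ 3. For the lower bound: the 4 vertex sets {3,8,9}, {5}, {11}, {1,6,10,14} are disjoint, each induces a connected subgraph, and every pair is joined by at least one edge of G. Contracting each set to a single vertex therefore yields K_{4} as a minor, and since treewidth is minor-monotone, tw(G) ≥ tw(K_{4}) = 3. Hence tw(G) = 3 exactly.

Treewidth 3.
One such decomposition:
Bags: B1 = {3, 5, 8, 9}  B2 = {3, 5, 9, 11}  B3 = {3, 5, 11, 14}  B4 = {5, 10, 11, 14}  B5 = {6, 10, 11, 14}  B6 = {1, 6, 10, 14}  B7 = {1, 4, 6, 10}  B8 = {1, 2, 4, 6}  B9 = {1, 2, 4, 7}  B10 = {0, 2, 4, 7}  B11 = {0, 2, 7, 12}  B12 = {0, 7, 12, 13}
Tree: B1–B2, B2–B3, B3–B4, B4–B5, B5–B6, B6–B7, B7–B8, B8–B9, B9–B10, B10–B11, B11–B12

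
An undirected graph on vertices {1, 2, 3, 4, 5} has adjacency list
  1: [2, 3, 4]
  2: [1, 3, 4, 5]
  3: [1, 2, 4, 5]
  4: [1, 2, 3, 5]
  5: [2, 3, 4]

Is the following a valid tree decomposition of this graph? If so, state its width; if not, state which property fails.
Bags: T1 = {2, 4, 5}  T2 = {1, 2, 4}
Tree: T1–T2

A tree decomposition must satisfy three properties: every vertex lies in some bag; for every edge, both endpoints lie together in some bag; and for every vertex, the bags containing it form a connected subtree. Here vertex 3 appears in no bag, so the decomposition is invalid.

No — vertex 3 appears in no bag.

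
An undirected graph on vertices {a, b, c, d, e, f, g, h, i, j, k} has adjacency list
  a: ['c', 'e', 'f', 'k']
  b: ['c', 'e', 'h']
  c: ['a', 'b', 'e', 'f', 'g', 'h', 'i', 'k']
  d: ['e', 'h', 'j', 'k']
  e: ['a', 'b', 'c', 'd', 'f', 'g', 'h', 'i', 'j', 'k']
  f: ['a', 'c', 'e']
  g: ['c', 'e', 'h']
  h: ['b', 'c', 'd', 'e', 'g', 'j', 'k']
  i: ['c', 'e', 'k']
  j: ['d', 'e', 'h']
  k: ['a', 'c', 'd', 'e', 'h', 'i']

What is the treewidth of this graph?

A width-3 tree decomposition is:
Bags: B1 = {c, e, g, h}  B2 = {c, e, h, k}  B3 = {b, c, e, h}  B4 = {c, e, i, k}  B5 = {a, c, e, k}  B6 = {d, e, h, k}  B7 = {d, e, h, j}  B8 = {a, c, e, f}
Tree: B1–B2, B1–B3, B2–B4, B2–B5, B2–B6, B6–B7, B5–B8
Every bag has size at most 4, so the width is 4 − 1 = 3 and tw(G) ≤ 3. On the other hand G contains the 4-clique {d, e, h, j}. A clique must lie in a single bag of any decomposition, so no decomposition can have width below 3. The upper and lower bounds meet at 3, so that is the treewidth.

3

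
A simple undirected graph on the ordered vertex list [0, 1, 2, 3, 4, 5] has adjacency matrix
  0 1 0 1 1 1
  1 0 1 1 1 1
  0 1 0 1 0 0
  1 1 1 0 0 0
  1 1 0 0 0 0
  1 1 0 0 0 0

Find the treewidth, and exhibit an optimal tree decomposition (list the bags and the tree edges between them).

Each bag holds 3 vertices, so the decomposition has width 2, which upper-bounds the treewidth. For the lower bound, the 3 vertices {0, 1, 3} are pairwise adjacent, and any tree decomposition puts a clique entirely inside one bag — forcing width ≥ 2. The upper and lower bounds meet at 2, so that is the treewidth.

Treewidth 2.
One such decomposition:
Bags: B1 = {0, 1, 3}  B2 = {1, 2, 3}  B3 = {0, 1, 4}  B4 = {0, 1, 5}
Tree: B1–B2, B1–B3, B3–B4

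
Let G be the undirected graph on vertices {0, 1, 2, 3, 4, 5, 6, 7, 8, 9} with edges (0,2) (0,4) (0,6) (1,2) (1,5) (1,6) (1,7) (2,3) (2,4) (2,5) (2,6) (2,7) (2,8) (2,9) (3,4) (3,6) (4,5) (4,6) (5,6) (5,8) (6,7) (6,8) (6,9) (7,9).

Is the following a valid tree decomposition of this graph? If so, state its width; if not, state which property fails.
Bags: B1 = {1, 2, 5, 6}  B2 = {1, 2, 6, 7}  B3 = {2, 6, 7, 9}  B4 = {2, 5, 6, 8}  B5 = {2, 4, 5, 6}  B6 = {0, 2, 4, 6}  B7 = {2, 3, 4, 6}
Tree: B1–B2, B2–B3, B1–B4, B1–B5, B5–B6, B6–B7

Yes; width 3.

Every vertex of G appears in some bag (union = {0, 1, 2, 3, 4, 5, 6, 7, 8, 9}); every edge is covered by a bag; and for each vertex v the set of bags containing v is connected in the bag tree. The decomposition is therefore valid. The largest bag has 4 vertices, so the width is 3.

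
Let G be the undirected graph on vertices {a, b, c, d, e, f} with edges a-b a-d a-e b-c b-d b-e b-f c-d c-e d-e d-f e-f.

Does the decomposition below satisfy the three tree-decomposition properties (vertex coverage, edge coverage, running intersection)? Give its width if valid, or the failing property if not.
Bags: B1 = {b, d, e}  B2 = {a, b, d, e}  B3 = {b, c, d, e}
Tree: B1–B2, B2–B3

A tree decomposition must satisfy three properties: every vertex lies in some bag; for every edge, both endpoints lie together in some bag; and for every vertex, the bags containing it form a connected subtree. Here vertex f appears in no bag, so the decomposition is invalid.

No — vertex f appears in no bag.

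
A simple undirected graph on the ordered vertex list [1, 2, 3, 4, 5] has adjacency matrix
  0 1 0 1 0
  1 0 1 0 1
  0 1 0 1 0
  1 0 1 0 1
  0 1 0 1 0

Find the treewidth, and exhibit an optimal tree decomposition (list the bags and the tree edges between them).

The largest bag has 3 vertices, giving width 2; this decomposition certifies tw(G) ≤ 2. Since 2–3–4–5–2 is a cycle in G, G is not acyclic. Forests are exactly the graphs of treewidth ≤ 1, so tw(G) ≥ 2. Therefore the treewidth is 2.

Treewidth 2.
Bags: B1 = {2, 3, 4}  B2 = {2, 4, 5}  B3 = {1, 2, 4}
Tree: B1–B2, B2–B3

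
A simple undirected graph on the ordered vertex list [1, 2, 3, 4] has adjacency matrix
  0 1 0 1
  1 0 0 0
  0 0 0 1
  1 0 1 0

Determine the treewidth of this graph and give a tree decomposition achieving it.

Every bag has size at most 2, so the width is 2 − 1 = 1 and tw(G) ≤ 1. Since G has at least one edge (e.g. 2–1), it is not an edgeless graph, so tw(G) ≥ 1. Hence tw(G) = 1 exactly.

Treewidth 1.
One such decomposition:
Bags: B1 = {1, 2}  B2 = {1, 4}  B3 = {3, 4}
Tree: B1–B2, B2–B3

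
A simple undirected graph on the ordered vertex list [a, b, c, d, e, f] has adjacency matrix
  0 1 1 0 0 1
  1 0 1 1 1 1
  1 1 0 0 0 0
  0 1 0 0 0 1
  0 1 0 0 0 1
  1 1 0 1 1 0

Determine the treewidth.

2

A width-2 tree decomposition is:
Bags: B1 = {b, e, f}  B2 = {b, d, f}  B3 = {a, b, f}  B4 = {a, b, c}
Tree: B1–B2, B1–B3, B3–B4
The largest bag has 3 vertices, giving width 2; this decomposition certifies tw(G) ≤ 2. For the lower bound, the 3 vertices {a, b, c} are pairwise adjacent, and any tree decomposition puts a clique entirely inside one bag — forcing width ≥ 2. Therefore the treewidth is 2.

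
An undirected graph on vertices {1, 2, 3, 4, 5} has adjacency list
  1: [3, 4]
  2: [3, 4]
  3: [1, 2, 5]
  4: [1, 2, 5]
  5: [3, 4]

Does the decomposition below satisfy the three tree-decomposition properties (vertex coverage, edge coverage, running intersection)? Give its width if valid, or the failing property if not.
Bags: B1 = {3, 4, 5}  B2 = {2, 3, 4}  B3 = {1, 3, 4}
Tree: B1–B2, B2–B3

Yes; width 2.

Vertex coverage: the bags together contain {1, 2, 3, 4, 5}, the full vertex set. Edge coverage: each edge of G has both endpoints in at least one bag. Running intersection: for every vertex, the bags containing it form a connected subtree. All three properties hold, so this is a valid tree decomposition of width max|bag| − 1 = 2, and hence tw(G) ≤ 2.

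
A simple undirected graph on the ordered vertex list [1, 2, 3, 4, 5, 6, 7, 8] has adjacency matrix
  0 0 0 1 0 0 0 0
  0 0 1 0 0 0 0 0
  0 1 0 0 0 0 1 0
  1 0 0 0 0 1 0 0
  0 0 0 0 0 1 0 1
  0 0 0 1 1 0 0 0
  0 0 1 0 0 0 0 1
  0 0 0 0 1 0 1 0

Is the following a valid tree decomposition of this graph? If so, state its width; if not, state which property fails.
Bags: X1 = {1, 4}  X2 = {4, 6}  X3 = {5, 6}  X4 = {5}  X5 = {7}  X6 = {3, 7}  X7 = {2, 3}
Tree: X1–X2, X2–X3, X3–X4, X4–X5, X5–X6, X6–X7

No — vertex 8 appears in no bag.

A tree decomposition must satisfy three properties: every vertex lies in some bag; for every edge, both endpoints lie together in some bag; and for every vertex, the bags containing it form a connected subtree. Here vertex 8 appears in no bag, so the decomposition is invalid.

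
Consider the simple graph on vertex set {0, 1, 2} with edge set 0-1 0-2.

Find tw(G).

1

A width-1 tree decomposition is:
Bags: B1 = {0, 2}  B2 = {0, 1}
Tree: B1–B2
The largest bag has 2 vertices, giving width 1; this decomposition certifies tw(G) ≤ 1. G has an edge, so its treewidth is at least 1. Hence tw(G) = 1 exactly.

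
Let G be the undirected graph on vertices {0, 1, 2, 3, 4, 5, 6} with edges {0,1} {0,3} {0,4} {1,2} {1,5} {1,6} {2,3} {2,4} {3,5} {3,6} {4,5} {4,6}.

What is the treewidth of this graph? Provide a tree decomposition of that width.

Every bag has size at most 4, so the width is 4 − 1 = 3 and tw(G) ≤ 3. For the lower bound: the 4 vertex sets {3,5}, {1,2}, {4}, {0} are disjoint, each induces a connected subgraph, and every pair is joined by at least one edge of G. Contracting each set to a single vertex therefore yields K_{4} as a minor, and since treewidth is minor-monotone, tw(G) ≥ tw(K_{4}) = 3. The upper and lower bounds meet at 3, so that is the treewidth.

Treewidth 3.
Bags: B1 = {1, 3, 4, 5}  B2 = {1, 2, 3, 4}  B3 = {0, 1, 3, 4}  B4 = {1, 3, 4, 6}
Tree: B1–B2, B2–B3, B3–B4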